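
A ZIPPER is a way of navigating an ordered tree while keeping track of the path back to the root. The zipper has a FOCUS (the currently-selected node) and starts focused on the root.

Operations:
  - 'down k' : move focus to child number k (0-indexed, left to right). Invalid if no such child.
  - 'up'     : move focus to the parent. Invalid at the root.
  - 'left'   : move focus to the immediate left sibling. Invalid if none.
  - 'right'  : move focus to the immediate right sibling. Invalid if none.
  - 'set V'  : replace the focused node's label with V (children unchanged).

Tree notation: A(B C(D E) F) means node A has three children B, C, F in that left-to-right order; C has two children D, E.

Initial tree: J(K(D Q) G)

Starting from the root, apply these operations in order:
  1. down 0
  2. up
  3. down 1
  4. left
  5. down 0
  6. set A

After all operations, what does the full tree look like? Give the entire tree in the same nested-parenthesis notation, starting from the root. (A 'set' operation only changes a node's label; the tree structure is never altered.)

Step 1 (down 0): focus=K path=0 depth=1 children=['D', 'Q'] left=[] right=['G'] parent=J
Step 2 (up): focus=J path=root depth=0 children=['K', 'G'] (at root)
Step 3 (down 1): focus=G path=1 depth=1 children=[] left=['K'] right=[] parent=J
Step 4 (left): focus=K path=0 depth=1 children=['D', 'Q'] left=[] right=['G'] parent=J
Step 5 (down 0): focus=D path=0/0 depth=2 children=[] left=[] right=['Q'] parent=K
Step 6 (set A): focus=A path=0/0 depth=2 children=[] left=[] right=['Q'] parent=K

Answer: J(K(A Q) G)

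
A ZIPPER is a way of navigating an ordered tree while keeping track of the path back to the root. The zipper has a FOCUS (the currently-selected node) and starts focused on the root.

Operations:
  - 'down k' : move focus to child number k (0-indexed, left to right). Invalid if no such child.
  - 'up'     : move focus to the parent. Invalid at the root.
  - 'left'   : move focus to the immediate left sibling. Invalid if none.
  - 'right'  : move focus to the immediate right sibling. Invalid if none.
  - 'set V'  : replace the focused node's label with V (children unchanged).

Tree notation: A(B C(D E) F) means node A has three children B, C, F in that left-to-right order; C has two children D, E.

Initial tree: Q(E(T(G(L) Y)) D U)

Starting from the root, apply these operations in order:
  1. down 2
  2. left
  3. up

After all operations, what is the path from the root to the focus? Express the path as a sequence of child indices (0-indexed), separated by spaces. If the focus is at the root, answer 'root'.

Answer: root

Derivation:
Step 1 (down 2): focus=U path=2 depth=1 children=[] left=['E', 'D'] right=[] parent=Q
Step 2 (left): focus=D path=1 depth=1 children=[] left=['E'] right=['U'] parent=Q
Step 3 (up): focus=Q path=root depth=0 children=['E', 'D', 'U'] (at root)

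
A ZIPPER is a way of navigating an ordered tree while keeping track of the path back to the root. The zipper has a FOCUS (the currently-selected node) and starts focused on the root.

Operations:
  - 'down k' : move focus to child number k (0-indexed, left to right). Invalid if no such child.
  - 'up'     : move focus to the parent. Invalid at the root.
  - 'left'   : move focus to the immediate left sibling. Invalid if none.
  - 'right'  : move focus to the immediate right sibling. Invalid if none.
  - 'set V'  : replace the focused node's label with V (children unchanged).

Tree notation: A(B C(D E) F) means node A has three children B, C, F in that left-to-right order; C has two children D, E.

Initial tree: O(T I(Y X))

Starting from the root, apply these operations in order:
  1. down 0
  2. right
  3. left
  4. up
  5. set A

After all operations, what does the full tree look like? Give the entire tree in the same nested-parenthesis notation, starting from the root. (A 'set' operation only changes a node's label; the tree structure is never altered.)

Answer: A(T I(Y X))

Derivation:
Step 1 (down 0): focus=T path=0 depth=1 children=[] left=[] right=['I'] parent=O
Step 2 (right): focus=I path=1 depth=1 children=['Y', 'X'] left=['T'] right=[] parent=O
Step 3 (left): focus=T path=0 depth=1 children=[] left=[] right=['I'] parent=O
Step 4 (up): focus=O path=root depth=0 children=['T', 'I'] (at root)
Step 5 (set A): focus=A path=root depth=0 children=['T', 'I'] (at root)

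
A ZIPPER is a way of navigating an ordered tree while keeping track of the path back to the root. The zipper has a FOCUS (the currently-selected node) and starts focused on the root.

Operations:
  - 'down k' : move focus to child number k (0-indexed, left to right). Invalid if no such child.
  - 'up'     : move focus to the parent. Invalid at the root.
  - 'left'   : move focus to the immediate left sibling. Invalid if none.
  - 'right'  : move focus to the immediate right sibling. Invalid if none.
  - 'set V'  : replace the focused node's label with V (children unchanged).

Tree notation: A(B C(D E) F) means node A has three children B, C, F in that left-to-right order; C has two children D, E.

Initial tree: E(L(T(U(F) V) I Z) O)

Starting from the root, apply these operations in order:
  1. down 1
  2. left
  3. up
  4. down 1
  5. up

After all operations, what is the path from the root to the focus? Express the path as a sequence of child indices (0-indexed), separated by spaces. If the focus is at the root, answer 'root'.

Step 1 (down 1): focus=O path=1 depth=1 children=[] left=['L'] right=[] parent=E
Step 2 (left): focus=L path=0 depth=1 children=['T', 'I', 'Z'] left=[] right=['O'] parent=E
Step 3 (up): focus=E path=root depth=0 children=['L', 'O'] (at root)
Step 4 (down 1): focus=O path=1 depth=1 children=[] left=['L'] right=[] parent=E
Step 5 (up): focus=E path=root depth=0 children=['L', 'O'] (at root)

Answer: root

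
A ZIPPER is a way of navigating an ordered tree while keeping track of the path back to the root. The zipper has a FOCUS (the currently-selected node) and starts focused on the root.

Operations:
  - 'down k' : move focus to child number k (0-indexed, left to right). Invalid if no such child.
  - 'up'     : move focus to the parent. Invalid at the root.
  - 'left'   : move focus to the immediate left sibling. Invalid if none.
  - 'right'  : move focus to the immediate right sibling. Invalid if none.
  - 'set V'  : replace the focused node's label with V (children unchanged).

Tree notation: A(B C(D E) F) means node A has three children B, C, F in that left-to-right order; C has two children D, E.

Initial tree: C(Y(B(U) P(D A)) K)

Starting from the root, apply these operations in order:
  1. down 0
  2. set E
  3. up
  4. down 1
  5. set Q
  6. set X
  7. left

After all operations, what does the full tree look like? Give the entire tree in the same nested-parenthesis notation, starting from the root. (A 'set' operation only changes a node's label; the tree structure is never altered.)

Answer: C(E(B(U) P(D A)) X)

Derivation:
Step 1 (down 0): focus=Y path=0 depth=1 children=['B', 'P'] left=[] right=['K'] parent=C
Step 2 (set E): focus=E path=0 depth=1 children=['B', 'P'] left=[] right=['K'] parent=C
Step 3 (up): focus=C path=root depth=0 children=['E', 'K'] (at root)
Step 4 (down 1): focus=K path=1 depth=1 children=[] left=['E'] right=[] parent=C
Step 5 (set Q): focus=Q path=1 depth=1 children=[] left=['E'] right=[] parent=C
Step 6 (set X): focus=X path=1 depth=1 children=[] left=['E'] right=[] parent=C
Step 7 (left): focus=E path=0 depth=1 children=['B', 'P'] left=[] right=['X'] parent=C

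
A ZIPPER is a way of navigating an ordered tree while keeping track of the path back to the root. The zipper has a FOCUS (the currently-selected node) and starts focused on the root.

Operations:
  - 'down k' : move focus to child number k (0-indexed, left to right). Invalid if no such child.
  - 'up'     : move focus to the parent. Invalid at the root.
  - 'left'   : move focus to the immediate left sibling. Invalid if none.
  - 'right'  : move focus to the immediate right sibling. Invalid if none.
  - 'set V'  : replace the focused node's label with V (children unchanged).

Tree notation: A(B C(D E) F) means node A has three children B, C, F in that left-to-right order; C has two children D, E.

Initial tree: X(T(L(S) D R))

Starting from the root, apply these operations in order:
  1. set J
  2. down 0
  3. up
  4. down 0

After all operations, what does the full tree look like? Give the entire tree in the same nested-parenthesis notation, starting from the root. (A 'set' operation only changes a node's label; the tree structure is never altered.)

Answer: J(T(L(S) D R))

Derivation:
Step 1 (set J): focus=J path=root depth=0 children=['T'] (at root)
Step 2 (down 0): focus=T path=0 depth=1 children=['L', 'D', 'R'] left=[] right=[] parent=J
Step 3 (up): focus=J path=root depth=0 children=['T'] (at root)
Step 4 (down 0): focus=T path=0 depth=1 children=['L', 'D', 'R'] left=[] right=[] parent=J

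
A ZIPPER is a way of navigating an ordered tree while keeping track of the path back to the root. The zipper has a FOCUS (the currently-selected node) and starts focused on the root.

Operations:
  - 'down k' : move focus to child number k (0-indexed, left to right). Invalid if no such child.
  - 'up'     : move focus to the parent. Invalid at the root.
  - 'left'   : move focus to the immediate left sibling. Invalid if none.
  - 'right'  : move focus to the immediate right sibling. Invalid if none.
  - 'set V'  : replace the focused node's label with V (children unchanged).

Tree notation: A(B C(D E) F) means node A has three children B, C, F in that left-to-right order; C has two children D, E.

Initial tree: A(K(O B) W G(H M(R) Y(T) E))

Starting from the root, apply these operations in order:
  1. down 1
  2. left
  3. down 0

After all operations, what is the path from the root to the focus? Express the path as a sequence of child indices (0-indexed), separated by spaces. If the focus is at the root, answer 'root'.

Answer: 0 0

Derivation:
Step 1 (down 1): focus=W path=1 depth=1 children=[] left=['K'] right=['G'] parent=A
Step 2 (left): focus=K path=0 depth=1 children=['O', 'B'] left=[] right=['W', 'G'] parent=A
Step 3 (down 0): focus=O path=0/0 depth=2 children=[] left=[] right=['B'] parent=K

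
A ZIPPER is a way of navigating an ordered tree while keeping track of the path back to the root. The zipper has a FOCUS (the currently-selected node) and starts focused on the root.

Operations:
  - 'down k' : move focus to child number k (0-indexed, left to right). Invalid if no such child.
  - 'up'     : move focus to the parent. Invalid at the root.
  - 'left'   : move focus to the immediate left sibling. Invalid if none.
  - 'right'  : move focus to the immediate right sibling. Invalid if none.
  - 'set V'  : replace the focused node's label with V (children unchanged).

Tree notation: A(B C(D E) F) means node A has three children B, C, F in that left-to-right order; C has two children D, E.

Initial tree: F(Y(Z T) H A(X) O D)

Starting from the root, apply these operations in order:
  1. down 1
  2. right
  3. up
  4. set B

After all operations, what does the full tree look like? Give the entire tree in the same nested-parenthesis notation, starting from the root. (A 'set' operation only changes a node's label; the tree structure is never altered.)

Answer: B(Y(Z T) H A(X) O D)

Derivation:
Step 1 (down 1): focus=H path=1 depth=1 children=[] left=['Y'] right=['A', 'O', 'D'] parent=F
Step 2 (right): focus=A path=2 depth=1 children=['X'] left=['Y', 'H'] right=['O', 'D'] parent=F
Step 3 (up): focus=F path=root depth=0 children=['Y', 'H', 'A', 'O', 'D'] (at root)
Step 4 (set B): focus=B path=root depth=0 children=['Y', 'H', 'A', 'O', 'D'] (at root)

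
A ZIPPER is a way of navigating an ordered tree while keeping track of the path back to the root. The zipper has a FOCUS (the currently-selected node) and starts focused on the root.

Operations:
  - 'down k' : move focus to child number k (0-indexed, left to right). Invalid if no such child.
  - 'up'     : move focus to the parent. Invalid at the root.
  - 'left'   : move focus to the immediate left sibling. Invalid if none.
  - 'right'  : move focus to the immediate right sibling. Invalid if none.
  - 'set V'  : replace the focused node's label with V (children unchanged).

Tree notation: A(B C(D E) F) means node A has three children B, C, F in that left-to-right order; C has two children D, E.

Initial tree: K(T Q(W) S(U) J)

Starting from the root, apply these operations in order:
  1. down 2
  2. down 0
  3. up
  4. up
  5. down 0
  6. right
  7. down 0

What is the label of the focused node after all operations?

Answer: W

Derivation:
Step 1 (down 2): focus=S path=2 depth=1 children=['U'] left=['T', 'Q'] right=['J'] parent=K
Step 2 (down 0): focus=U path=2/0 depth=2 children=[] left=[] right=[] parent=S
Step 3 (up): focus=S path=2 depth=1 children=['U'] left=['T', 'Q'] right=['J'] parent=K
Step 4 (up): focus=K path=root depth=0 children=['T', 'Q', 'S', 'J'] (at root)
Step 5 (down 0): focus=T path=0 depth=1 children=[] left=[] right=['Q', 'S', 'J'] parent=K
Step 6 (right): focus=Q path=1 depth=1 children=['W'] left=['T'] right=['S', 'J'] parent=K
Step 7 (down 0): focus=W path=1/0 depth=2 children=[] left=[] right=[] parent=Q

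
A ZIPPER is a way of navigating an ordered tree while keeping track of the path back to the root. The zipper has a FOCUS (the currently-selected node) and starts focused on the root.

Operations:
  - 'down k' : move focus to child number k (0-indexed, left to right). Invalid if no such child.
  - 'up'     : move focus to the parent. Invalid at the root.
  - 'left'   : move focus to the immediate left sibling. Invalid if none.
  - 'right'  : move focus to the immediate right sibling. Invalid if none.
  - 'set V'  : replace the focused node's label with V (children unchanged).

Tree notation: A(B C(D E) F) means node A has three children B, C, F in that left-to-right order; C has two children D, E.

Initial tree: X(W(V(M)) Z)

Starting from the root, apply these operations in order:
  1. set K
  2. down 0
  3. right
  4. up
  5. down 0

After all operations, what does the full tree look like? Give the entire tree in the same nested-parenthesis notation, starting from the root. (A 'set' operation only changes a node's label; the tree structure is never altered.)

Step 1 (set K): focus=K path=root depth=0 children=['W', 'Z'] (at root)
Step 2 (down 0): focus=W path=0 depth=1 children=['V'] left=[] right=['Z'] parent=K
Step 3 (right): focus=Z path=1 depth=1 children=[] left=['W'] right=[] parent=K
Step 4 (up): focus=K path=root depth=0 children=['W', 'Z'] (at root)
Step 5 (down 0): focus=W path=0 depth=1 children=['V'] left=[] right=['Z'] parent=K

Answer: K(W(V(M)) Z)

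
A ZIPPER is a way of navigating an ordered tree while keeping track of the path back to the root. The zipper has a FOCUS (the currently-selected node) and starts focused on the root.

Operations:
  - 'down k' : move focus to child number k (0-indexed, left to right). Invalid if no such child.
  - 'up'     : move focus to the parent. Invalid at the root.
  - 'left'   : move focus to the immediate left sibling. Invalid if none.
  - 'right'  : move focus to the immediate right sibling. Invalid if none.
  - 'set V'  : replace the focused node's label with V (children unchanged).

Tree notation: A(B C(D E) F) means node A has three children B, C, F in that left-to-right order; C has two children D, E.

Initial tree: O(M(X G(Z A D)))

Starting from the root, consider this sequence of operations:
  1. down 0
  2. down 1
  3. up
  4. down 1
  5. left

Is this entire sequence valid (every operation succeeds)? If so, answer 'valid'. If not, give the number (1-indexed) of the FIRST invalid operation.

Answer: valid

Derivation:
Step 1 (down 0): focus=M path=0 depth=1 children=['X', 'G'] left=[] right=[] parent=O
Step 2 (down 1): focus=G path=0/1 depth=2 children=['Z', 'A', 'D'] left=['X'] right=[] parent=M
Step 3 (up): focus=M path=0 depth=1 children=['X', 'G'] left=[] right=[] parent=O
Step 4 (down 1): focus=G path=0/1 depth=2 children=['Z', 'A', 'D'] left=['X'] right=[] parent=M
Step 5 (left): focus=X path=0/0 depth=2 children=[] left=[] right=['G'] parent=M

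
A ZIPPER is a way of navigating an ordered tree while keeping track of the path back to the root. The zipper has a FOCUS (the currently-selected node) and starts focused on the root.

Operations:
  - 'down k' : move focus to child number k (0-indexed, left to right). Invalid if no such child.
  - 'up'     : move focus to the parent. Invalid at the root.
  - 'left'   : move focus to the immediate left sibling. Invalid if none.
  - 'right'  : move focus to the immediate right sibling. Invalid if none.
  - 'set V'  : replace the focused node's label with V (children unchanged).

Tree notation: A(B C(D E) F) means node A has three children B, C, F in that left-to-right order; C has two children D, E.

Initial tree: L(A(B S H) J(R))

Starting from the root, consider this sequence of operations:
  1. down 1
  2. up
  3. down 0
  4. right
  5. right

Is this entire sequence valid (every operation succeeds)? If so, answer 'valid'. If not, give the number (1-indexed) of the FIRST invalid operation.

Step 1 (down 1): focus=J path=1 depth=1 children=['R'] left=['A'] right=[] parent=L
Step 2 (up): focus=L path=root depth=0 children=['A', 'J'] (at root)
Step 3 (down 0): focus=A path=0 depth=1 children=['B', 'S', 'H'] left=[] right=['J'] parent=L
Step 4 (right): focus=J path=1 depth=1 children=['R'] left=['A'] right=[] parent=L
Step 5 (right): INVALID

Answer: 5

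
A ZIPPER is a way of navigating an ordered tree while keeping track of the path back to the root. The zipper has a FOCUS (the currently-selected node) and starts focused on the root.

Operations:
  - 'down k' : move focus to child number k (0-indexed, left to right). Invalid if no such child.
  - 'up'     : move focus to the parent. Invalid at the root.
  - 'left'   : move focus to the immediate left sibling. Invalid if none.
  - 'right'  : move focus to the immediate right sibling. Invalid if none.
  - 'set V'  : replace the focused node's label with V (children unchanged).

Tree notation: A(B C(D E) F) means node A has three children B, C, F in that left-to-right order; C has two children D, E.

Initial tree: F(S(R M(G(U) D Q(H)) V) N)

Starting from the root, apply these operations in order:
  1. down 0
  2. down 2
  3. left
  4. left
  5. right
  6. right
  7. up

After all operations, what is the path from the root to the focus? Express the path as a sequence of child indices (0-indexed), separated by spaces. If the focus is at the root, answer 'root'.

Step 1 (down 0): focus=S path=0 depth=1 children=['R', 'M', 'V'] left=[] right=['N'] parent=F
Step 2 (down 2): focus=V path=0/2 depth=2 children=[] left=['R', 'M'] right=[] parent=S
Step 3 (left): focus=M path=0/1 depth=2 children=['G', 'D', 'Q'] left=['R'] right=['V'] parent=S
Step 4 (left): focus=R path=0/0 depth=2 children=[] left=[] right=['M', 'V'] parent=S
Step 5 (right): focus=M path=0/1 depth=2 children=['G', 'D', 'Q'] left=['R'] right=['V'] parent=S
Step 6 (right): focus=V path=0/2 depth=2 children=[] left=['R', 'M'] right=[] parent=S
Step 7 (up): focus=S path=0 depth=1 children=['R', 'M', 'V'] left=[] right=['N'] parent=F

Answer: 0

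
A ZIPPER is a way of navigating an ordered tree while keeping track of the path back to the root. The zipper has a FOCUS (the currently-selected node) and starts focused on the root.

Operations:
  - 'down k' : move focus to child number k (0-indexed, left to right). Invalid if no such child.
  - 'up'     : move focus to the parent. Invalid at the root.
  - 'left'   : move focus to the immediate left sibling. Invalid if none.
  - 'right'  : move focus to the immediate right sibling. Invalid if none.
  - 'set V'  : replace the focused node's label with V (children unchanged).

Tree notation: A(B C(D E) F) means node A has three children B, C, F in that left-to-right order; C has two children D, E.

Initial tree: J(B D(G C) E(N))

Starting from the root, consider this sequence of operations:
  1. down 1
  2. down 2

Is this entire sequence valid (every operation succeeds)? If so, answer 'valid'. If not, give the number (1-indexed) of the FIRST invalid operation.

Answer: 2

Derivation:
Step 1 (down 1): focus=D path=1 depth=1 children=['G', 'C'] left=['B'] right=['E'] parent=J
Step 2 (down 2): INVALID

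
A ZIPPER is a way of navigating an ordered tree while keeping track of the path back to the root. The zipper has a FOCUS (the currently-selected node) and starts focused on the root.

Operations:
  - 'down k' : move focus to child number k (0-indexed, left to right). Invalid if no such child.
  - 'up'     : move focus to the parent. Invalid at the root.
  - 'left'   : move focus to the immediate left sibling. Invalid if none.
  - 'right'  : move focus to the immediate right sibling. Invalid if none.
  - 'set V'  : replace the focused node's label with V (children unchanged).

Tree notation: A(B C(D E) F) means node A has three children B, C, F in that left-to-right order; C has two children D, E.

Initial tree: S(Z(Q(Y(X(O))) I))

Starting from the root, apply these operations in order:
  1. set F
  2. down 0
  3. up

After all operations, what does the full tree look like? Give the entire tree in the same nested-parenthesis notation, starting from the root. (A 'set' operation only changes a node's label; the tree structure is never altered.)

Step 1 (set F): focus=F path=root depth=0 children=['Z'] (at root)
Step 2 (down 0): focus=Z path=0 depth=1 children=['Q', 'I'] left=[] right=[] parent=F
Step 3 (up): focus=F path=root depth=0 children=['Z'] (at root)

Answer: F(Z(Q(Y(X(O))) I))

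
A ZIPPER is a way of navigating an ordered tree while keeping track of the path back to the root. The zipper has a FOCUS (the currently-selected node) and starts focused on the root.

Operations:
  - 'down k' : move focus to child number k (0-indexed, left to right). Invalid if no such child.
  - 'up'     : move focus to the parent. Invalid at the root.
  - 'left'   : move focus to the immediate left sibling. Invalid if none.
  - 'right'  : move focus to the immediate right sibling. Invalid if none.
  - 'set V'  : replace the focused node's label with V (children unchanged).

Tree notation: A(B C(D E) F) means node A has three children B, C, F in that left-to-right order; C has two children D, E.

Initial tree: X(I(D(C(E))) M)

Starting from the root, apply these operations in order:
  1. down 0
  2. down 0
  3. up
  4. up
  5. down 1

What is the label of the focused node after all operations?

Answer: M

Derivation:
Step 1 (down 0): focus=I path=0 depth=1 children=['D'] left=[] right=['M'] parent=X
Step 2 (down 0): focus=D path=0/0 depth=2 children=['C'] left=[] right=[] parent=I
Step 3 (up): focus=I path=0 depth=1 children=['D'] left=[] right=['M'] parent=X
Step 4 (up): focus=X path=root depth=0 children=['I', 'M'] (at root)
Step 5 (down 1): focus=M path=1 depth=1 children=[] left=['I'] right=[] parent=X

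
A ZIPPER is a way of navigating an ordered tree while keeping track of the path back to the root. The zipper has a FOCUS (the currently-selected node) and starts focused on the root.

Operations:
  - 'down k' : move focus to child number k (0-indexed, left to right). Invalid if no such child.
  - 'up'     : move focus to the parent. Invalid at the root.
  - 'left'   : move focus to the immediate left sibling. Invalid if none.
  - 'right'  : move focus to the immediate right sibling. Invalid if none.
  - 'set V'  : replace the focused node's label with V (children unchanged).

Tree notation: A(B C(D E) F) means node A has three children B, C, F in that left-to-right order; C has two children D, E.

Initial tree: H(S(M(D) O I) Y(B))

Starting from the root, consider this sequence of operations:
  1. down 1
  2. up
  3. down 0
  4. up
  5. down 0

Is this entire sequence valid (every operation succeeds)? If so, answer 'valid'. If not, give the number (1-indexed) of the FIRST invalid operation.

Answer: valid

Derivation:
Step 1 (down 1): focus=Y path=1 depth=1 children=['B'] left=['S'] right=[] parent=H
Step 2 (up): focus=H path=root depth=0 children=['S', 'Y'] (at root)
Step 3 (down 0): focus=S path=0 depth=1 children=['M', 'O', 'I'] left=[] right=['Y'] parent=H
Step 4 (up): focus=H path=root depth=0 children=['S', 'Y'] (at root)
Step 5 (down 0): focus=S path=0 depth=1 children=['M', 'O', 'I'] left=[] right=['Y'] parent=H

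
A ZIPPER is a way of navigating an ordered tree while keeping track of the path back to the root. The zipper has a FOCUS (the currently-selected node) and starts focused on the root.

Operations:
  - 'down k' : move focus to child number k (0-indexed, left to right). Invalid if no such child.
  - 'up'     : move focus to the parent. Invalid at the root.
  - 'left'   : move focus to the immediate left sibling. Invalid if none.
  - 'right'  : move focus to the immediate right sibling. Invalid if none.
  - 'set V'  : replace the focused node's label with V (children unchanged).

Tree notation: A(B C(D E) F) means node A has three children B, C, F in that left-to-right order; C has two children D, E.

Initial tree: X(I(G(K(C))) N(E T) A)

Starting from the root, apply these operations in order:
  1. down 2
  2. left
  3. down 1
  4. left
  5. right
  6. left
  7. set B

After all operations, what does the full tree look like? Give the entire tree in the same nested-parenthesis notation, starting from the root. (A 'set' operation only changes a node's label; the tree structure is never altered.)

Answer: X(I(G(K(C))) N(B T) A)

Derivation:
Step 1 (down 2): focus=A path=2 depth=1 children=[] left=['I', 'N'] right=[] parent=X
Step 2 (left): focus=N path=1 depth=1 children=['E', 'T'] left=['I'] right=['A'] parent=X
Step 3 (down 1): focus=T path=1/1 depth=2 children=[] left=['E'] right=[] parent=N
Step 4 (left): focus=E path=1/0 depth=2 children=[] left=[] right=['T'] parent=N
Step 5 (right): focus=T path=1/1 depth=2 children=[] left=['E'] right=[] parent=N
Step 6 (left): focus=E path=1/0 depth=2 children=[] left=[] right=['T'] parent=N
Step 7 (set B): focus=B path=1/0 depth=2 children=[] left=[] right=['T'] parent=N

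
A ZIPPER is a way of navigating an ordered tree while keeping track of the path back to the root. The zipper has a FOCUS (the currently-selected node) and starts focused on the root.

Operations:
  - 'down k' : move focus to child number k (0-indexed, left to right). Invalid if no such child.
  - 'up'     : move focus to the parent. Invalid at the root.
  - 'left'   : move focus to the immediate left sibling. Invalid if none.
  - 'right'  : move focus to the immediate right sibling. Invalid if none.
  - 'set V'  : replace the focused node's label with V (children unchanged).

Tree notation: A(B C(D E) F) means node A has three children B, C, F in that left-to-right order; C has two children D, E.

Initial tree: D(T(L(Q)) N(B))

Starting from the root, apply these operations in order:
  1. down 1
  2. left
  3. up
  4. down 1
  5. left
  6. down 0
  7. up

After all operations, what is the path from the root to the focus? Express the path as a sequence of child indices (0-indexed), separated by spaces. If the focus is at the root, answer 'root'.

Answer: 0

Derivation:
Step 1 (down 1): focus=N path=1 depth=1 children=['B'] left=['T'] right=[] parent=D
Step 2 (left): focus=T path=0 depth=1 children=['L'] left=[] right=['N'] parent=D
Step 3 (up): focus=D path=root depth=0 children=['T', 'N'] (at root)
Step 4 (down 1): focus=N path=1 depth=1 children=['B'] left=['T'] right=[] parent=D
Step 5 (left): focus=T path=0 depth=1 children=['L'] left=[] right=['N'] parent=D
Step 6 (down 0): focus=L path=0/0 depth=2 children=['Q'] left=[] right=[] parent=T
Step 7 (up): focus=T path=0 depth=1 children=['L'] left=[] right=['N'] parent=D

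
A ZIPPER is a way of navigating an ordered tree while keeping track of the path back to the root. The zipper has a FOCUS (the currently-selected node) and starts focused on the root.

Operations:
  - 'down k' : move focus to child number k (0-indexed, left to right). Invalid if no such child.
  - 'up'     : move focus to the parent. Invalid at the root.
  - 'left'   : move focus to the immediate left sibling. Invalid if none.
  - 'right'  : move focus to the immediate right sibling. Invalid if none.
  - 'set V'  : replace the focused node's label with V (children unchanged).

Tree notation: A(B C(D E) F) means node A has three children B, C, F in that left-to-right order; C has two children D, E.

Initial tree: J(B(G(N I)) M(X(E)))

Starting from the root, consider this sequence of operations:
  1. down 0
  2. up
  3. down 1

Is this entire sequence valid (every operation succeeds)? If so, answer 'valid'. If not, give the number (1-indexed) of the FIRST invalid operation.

Step 1 (down 0): focus=B path=0 depth=1 children=['G'] left=[] right=['M'] parent=J
Step 2 (up): focus=J path=root depth=0 children=['B', 'M'] (at root)
Step 3 (down 1): focus=M path=1 depth=1 children=['X'] left=['B'] right=[] parent=J

Answer: valid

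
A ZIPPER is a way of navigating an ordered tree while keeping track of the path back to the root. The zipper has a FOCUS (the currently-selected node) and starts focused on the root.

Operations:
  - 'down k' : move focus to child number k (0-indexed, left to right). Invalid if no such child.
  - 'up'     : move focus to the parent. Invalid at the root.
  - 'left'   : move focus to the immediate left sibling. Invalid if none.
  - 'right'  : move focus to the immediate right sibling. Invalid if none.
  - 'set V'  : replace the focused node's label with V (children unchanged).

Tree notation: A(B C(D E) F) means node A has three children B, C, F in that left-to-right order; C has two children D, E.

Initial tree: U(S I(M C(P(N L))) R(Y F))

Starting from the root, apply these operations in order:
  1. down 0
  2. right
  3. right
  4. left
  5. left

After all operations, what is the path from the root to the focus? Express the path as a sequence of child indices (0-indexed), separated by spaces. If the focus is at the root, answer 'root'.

Step 1 (down 0): focus=S path=0 depth=1 children=[] left=[] right=['I', 'R'] parent=U
Step 2 (right): focus=I path=1 depth=1 children=['M', 'C'] left=['S'] right=['R'] parent=U
Step 3 (right): focus=R path=2 depth=1 children=['Y', 'F'] left=['S', 'I'] right=[] parent=U
Step 4 (left): focus=I path=1 depth=1 children=['M', 'C'] left=['S'] right=['R'] parent=U
Step 5 (left): focus=S path=0 depth=1 children=[] left=[] right=['I', 'R'] parent=U

Answer: 0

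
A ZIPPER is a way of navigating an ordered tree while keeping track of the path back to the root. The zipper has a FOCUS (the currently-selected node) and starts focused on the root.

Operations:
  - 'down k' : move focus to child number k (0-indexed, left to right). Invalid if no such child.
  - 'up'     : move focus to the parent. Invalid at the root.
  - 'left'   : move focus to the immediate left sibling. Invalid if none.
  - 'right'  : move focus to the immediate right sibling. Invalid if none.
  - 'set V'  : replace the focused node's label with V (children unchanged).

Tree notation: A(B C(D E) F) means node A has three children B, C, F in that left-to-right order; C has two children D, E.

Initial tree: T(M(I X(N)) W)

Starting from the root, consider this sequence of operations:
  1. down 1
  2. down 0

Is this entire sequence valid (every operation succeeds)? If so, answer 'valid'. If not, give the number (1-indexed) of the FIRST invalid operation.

Answer: 2

Derivation:
Step 1 (down 1): focus=W path=1 depth=1 children=[] left=['M'] right=[] parent=T
Step 2 (down 0): INVALID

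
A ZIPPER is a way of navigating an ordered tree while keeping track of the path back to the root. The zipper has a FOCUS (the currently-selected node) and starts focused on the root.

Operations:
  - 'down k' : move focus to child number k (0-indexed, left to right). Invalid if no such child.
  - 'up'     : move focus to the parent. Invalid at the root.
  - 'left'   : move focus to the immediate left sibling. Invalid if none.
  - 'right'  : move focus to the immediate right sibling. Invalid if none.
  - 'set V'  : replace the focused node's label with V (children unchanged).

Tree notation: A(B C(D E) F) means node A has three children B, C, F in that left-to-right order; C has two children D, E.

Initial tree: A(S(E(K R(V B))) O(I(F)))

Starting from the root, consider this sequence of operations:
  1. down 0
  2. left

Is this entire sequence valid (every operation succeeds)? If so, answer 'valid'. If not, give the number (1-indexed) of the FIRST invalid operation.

Step 1 (down 0): focus=S path=0 depth=1 children=['E'] left=[] right=['O'] parent=A
Step 2 (left): INVALID

Answer: 2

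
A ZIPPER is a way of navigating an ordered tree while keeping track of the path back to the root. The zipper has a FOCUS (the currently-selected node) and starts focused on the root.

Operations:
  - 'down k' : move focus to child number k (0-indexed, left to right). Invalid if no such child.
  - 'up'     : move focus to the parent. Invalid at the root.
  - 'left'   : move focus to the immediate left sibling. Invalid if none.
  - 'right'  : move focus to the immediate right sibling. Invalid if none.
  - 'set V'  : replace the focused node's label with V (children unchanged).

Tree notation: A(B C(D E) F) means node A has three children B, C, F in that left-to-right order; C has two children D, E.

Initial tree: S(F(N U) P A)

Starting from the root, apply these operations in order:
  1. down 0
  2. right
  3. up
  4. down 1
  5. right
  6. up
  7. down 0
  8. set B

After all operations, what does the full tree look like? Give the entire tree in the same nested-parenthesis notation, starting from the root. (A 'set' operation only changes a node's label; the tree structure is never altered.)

Step 1 (down 0): focus=F path=0 depth=1 children=['N', 'U'] left=[] right=['P', 'A'] parent=S
Step 2 (right): focus=P path=1 depth=1 children=[] left=['F'] right=['A'] parent=S
Step 3 (up): focus=S path=root depth=0 children=['F', 'P', 'A'] (at root)
Step 4 (down 1): focus=P path=1 depth=1 children=[] left=['F'] right=['A'] parent=S
Step 5 (right): focus=A path=2 depth=1 children=[] left=['F', 'P'] right=[] parent=S
Step 6 (up): focus=S path=root depth=0 children=['F', 'P', 'A'] (at root)
Step 7 (down 0): focus=F path=0 depth=1 children=['N', 'U'] left=[] right=['P', 'A'] parent=S
Step 8 (set B): focus=B path=0 depth=1 children=['N', 'U'] left=[] right=['P', 'A'] parent=S

Answer: S(B(N U) P A)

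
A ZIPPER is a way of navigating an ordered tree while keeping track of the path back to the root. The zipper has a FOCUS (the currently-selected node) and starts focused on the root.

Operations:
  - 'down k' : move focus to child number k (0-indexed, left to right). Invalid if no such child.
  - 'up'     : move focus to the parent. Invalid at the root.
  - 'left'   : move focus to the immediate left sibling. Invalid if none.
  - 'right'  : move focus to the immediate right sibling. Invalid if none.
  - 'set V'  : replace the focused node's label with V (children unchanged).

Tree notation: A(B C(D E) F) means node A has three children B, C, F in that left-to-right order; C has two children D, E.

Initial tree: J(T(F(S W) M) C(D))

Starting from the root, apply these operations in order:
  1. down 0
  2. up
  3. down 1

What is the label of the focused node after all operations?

Answer: C

Derivation:
Step 1 (down 0): focus=T path=0 depth=1 children=['F', 'M'] left=[] right=['C'] parent=J
Step 2 (up): focus=J path=root depth=0 children=['T', 'C'] (at root)
Step 3 (down 1): focus=C path=1 depth=1 children=['D'] left=['T'] right=[] parent=J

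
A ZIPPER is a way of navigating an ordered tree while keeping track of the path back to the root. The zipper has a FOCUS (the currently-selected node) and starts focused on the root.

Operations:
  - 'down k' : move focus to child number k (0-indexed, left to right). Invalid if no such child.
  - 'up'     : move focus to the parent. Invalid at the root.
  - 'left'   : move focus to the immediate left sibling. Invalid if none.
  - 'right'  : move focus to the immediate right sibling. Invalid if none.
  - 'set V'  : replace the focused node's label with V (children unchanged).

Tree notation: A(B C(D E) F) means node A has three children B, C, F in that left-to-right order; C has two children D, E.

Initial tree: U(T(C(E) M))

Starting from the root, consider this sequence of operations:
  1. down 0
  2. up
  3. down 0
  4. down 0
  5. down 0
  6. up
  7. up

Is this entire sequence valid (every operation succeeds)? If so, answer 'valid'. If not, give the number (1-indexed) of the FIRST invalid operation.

Answer: valid

Derivation:
Step 1 (down 0): focus=T path=0 depth=1 children=['C', 'M'] left=[] right=[] parent=U
Step 2 (up): focus=U path=root depth=0 children=['T'] (at root)
Step 3 (down 0): focus=T path=0 depth=1 children=['C', 'M'] left=[] right=[] parent=U
Step 4 (down 0): focus=C path=0/0 depth=2 children=['E'] left=[] right=['M'] parent=T
Step 5 (down 0): focus=E path=0/0/0 depth=3 children=[] left=[] right=[] parent=C
Step 6 (up): focus=C path=0/0 depth=2 children=['E'] left=[] right=['M'] parent=T
Step 7 (up): focus=T path=0 depth=1 children=['C', 'M'] left=[] right=[] parent=U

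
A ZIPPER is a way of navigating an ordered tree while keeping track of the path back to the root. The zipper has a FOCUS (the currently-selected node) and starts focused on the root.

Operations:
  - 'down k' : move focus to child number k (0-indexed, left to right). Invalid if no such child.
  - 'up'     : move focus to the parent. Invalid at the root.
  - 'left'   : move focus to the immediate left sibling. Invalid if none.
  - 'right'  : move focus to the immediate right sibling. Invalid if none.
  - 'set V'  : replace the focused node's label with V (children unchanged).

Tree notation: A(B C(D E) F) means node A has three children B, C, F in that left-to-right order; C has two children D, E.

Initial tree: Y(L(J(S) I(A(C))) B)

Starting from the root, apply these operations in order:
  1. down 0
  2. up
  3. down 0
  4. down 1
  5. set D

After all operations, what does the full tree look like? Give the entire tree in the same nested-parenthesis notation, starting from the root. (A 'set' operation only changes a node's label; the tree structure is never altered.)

Answer: Y(L(J(S) D(A(C))) B)

Derivation:
Step 1 (down 0): focus=L path=0 depth=1 children=['J', 'I'] left=[] right=['B'] parent=Y
Step 2 (up): focus=Y path=root depth=0 children=['L', 'B'] (at root)
Step 3 (down 0): focus=L path=0 depth=1 children=['J', 'I'] left=[] right=['B'] parent=Y
Step 4 (down 1): focus=I path=0/1 depth=2 children=['A'] left=['J'] right=[] parent=L
Step 5 (set D): focus=D path=0/1 depth=2 children=['A'] left=['J'] right=[] parent=L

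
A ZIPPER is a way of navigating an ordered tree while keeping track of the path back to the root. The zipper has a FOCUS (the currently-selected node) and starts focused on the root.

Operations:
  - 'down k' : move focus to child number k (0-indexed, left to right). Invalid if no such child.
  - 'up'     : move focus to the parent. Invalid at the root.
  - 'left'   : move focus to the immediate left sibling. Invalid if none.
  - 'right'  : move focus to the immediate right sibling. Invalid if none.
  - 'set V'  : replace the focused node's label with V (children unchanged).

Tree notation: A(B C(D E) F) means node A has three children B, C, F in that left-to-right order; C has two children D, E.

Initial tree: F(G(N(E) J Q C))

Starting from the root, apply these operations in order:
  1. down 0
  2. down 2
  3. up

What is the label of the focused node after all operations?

Step 1 (down 0): focus=G path=0 depth=1 children=['N', 'J', 'Q', 'C'] left=[] right=[] parent=F
Step 2 (down 2): focus=Q path=0/2 depth=2 children=[] left=['N', 'J'] right=['C'] parent=G
Step 3 (up): focus=G path=0 depth=1 children=['N', 'J', 'Q', 'C'] left=[] right=[] parent=F

Answer: G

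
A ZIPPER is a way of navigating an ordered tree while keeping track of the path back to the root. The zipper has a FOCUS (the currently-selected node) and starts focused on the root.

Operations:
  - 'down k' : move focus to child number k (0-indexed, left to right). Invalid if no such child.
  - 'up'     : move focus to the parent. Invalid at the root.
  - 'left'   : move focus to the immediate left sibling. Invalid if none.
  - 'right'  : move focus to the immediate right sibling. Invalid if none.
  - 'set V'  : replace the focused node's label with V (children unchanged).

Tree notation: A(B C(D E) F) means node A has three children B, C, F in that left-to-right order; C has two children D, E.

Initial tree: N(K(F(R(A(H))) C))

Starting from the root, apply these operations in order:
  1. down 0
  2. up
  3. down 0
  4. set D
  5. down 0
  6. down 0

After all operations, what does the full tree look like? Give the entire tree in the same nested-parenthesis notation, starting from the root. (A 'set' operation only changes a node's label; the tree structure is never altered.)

Answer: N(D(F(R(A(H))) C))

Derivation:
Step 1 (down 0): focus=K path=0 depth=1 children=['F', 'C'] left=[] right=[] parent=N
Step 2 (up): focus=N path=root depth=0 children=['K'] (at root)
Step 3 (down 0): focus=K path=0 depth=1 children=['F', 'C'] left=[] right=[] parent=N
Step 4 (set D): focus=D path=0 depth=1 children=['F', 'C'] left=[] right=[] parent=N
Step 5 (down 0): focus=F path=0/0 depth=2 children=['R'] left=[] right=['C'] parent=D
Step 6 (down 0): focus=R path=0/0/0 depth=3 children=['A'] left=[] right=[] parent=F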